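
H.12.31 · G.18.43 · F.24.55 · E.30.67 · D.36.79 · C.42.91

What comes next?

Letter — letters move back 1 place in the alphabet: H, G, F, E, D, C → B.
Second component: 12, 18, 24, 30, 36, 42 → 48 (+6 each step).
Third component goes 31, 43, 55, 67, 79, 91 → 103 (+12 each step).
Putting it together: B.48.103.

B.48.103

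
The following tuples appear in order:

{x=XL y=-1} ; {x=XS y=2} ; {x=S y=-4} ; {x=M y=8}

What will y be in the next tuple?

-16

For the y, ×(-2) each step: -1, 2, -4, 8 → -16.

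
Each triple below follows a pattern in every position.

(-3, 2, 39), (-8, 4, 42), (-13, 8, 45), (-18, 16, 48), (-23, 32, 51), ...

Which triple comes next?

(-28, 64, 54)

First component: -3, -8, -13, -18, -23 → -28 (−5 each step).
Second component: ×2 each step; 2, 4, 8, 16, 32 → 64.
For the third component, +3 each step: 39, 42, 45, 48, 51 → 54.
So the next triple is (-28, 64, 54).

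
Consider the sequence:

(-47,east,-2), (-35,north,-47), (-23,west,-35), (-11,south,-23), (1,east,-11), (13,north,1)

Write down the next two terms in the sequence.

First part goes -47, -35, -23, -11, 1, 13 → 25 → 37 (+12 each step).
For the direction, repeats east → north → west → south: east, north, west, south, east, north → west → south.
Third part: -2, -47, -35, -23, -11, 1 → 13 → 25 (always the previous value of the first part).
Putting the parts together: (25,west,13) and then (37,south,25).

(25,west,13), (37,south,25)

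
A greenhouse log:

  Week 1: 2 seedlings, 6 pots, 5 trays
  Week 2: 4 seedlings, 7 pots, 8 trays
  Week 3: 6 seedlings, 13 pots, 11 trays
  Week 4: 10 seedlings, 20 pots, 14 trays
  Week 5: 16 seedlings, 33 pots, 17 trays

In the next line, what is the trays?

For the seedlings, each term is the sum of the two before it: 2, 4, 6, 10, 16 → 26.
Pots: each term is the sum of the two before it, so 6, 7, 13, 20, 33 → 53.
Trays: 5, 8, 11, 14, 17 → 20 (+3 each step).

20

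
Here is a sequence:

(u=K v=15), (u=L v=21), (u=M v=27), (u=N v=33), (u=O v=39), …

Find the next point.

U: K, L, M, N, O → P (letters move forward 1 place in the alphabet).
V: +6 each step; 15, 21, 27, 33, 39 → 45.
Combining the parts gives (u=P v=45).

(u=P v=45)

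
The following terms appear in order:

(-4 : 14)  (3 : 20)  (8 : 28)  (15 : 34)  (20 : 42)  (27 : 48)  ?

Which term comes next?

(32 : 56)

First coordinate: alternating steps +7, +5, +7, +5, …, so -4, 3, 8, 15, 20, 27 → 32.
For the second coordinate, alternating steps +6, +8, +6, +8, …: 14, 20, 28, 34, 42, 48 → 56.
Putting it together: (32 : 56).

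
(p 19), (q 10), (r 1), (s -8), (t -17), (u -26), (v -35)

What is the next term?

(w -44)

Letter goes p, q, r, s, t, u, v → w (letters move forward 1 place in the alphabet).
For the second value, −9 each step: 19, 10, 1, -8, -17, -26, -35 → -44.
Putting it together: (w -44).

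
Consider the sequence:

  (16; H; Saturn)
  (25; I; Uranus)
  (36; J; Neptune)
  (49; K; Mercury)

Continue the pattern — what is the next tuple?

First value goes 16, 25, 36, 49 → 64 (perfect squares: 4², 5², 6², …).
Letter goes H, I, J, K → L (letters move forward 1 place in the alphabet).
Planet: runs through the planets Mercury→Neptune; Saturn, Uranus, Neptune, Mercury → Venus.
Putting it together: (64; L; Venus).

(64; L; Venus)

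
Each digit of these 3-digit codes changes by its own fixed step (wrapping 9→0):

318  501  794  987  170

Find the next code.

363

First digit: +2 each step, mod 10; 3, 5, 7, 9, 1 → 3.
For the second digit, −1 each step, mod 10: 1, 0, 9, 8, 7 → 6.
Third digit — +3 each step, mod 10: 8, 1, 4, 7, 0 → 3.
Combining the parts gives 363.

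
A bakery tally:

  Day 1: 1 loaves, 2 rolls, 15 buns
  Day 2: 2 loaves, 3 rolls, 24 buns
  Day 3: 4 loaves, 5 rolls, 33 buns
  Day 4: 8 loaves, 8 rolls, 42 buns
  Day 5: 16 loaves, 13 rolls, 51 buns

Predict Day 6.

32 loaves, 21 rolls, 60 buns

Loaves: 1, 2, 4, 8, 16 → 32 (×2 each step).
Rolls: each term is the sum of the two before it, so 2, 3, 5, 8, 13 → 21.
Buns — +9 each step: 15, 24, 33, 42, 51 → 60.
Combining the parts gives 32 loaves, 21 rolls, 60 buns.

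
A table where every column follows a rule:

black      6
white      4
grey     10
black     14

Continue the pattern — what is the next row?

white  24

Shade goes black, white, grey, black → white (repeats black → white → grey).
Second component: each term is the sum of the two before it, so 6, 4, 10, 14 → 24.
So the next row is white  24.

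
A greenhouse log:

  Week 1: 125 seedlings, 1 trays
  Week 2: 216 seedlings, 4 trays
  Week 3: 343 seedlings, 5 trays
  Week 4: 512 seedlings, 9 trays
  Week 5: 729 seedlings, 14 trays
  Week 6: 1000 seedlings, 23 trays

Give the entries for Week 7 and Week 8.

Seedlings — perfect cubes: 5³, 6³, 7³, …: 125, 216, 343, 512, 729, 1000 → 1331 → 1728.
For the trays, each term is the sum of the two before it: 1, 4, 5, 9, 14, 23 → 37 → 60.
Putting the parts together: 1331 seedlings, 37 trays and then 1728 seedlings, 60 trays.

1331 seedlings, 37 trays; 1728 seedlings, 60 trays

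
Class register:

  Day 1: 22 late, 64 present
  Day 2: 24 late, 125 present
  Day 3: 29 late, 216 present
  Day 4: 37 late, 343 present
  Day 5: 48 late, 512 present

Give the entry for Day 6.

Late — differences are 2, 5, 8, … (increasing by 3 each time): 22, 24, 29, 37, 48 → 62.
Present — perfect cubes: 4³, 5³, 6³, …: 64, 125, 216, 343, 512 → 729.
Combining the parts gives 62 late, 729 present.

62 late, 729 present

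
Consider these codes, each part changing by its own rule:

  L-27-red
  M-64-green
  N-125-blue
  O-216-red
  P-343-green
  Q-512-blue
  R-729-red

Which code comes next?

Letter — letters move forward 1 place in the alphabet: L, M, N, O, P, Q, R → S.
Second component goes 27, 64, 125, 216, 343, 512, 729 → 1000 (perfect cubes: 3³, 4³, 5³, …).
For the colour, repeats red → green → blue: red, green, blue, red, green, blue, red → green.
So the next code is S-1000-green.

S-1000-green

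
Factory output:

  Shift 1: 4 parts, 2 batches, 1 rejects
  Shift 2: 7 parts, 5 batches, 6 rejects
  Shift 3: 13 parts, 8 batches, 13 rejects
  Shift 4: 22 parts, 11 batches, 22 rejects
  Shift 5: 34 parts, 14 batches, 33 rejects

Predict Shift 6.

For the parts, differences are 3, 6, 9, … (increasing by 3 each time): 4, 7, 13, 22, 34 → 49.
Batches — +3 each step: 2, 5, 8, 11, 14 → 17.
Rejects: 1, 6, 13, 22, 33 → 46 (differences are 5, 7, 9, … (increasing by 2 each time)).
Combining the parts gives 49 parts, 17 batches, 46 rejects.

49 parts, 17 batches, 46 rejects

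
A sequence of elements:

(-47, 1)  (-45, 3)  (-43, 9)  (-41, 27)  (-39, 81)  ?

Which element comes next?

For the first value, +2 each step: -47, -45, -43, -41, -39 → -37.
Second value goes 1, 3, 9, 27, 81 → 243 (×3 each step).
So the next element is (-37, 243).

(-37, 243)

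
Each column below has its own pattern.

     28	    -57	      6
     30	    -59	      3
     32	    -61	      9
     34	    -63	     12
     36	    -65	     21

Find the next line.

38  -67  33

First component: +2 each step; 28, 30, 32, 34, 36 → 38.
Second component — −2 each step: -57, -59, -61, -63, -65 → -67.
Third component — each term is the sum of the two before it: 6, 3, 9, 12, 21 → 33.
Combining the parts gives 38  -67  33.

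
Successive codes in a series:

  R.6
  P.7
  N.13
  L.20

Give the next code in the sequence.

Letter goes R, P, N, L → J (letters move back 2 places in the alphabet).
Second component goes 6, 7, 13, 20 → 33 (each term is the sum of the two before it).
So the next code is J.33.

J.33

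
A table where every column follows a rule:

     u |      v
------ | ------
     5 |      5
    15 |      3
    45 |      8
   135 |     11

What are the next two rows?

For the column u, ×3 each step: 5, 15, 45, 135 → 405 → 1215.
Column v: 5, 3, 8, 11 → 19 → 30 (each term is the sum of the two before it).
Putting the parts together: 405  19 and then 1215  30.

405  19; 1215  30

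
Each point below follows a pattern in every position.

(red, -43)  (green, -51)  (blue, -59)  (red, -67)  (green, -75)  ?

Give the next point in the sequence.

(blue, -83)

For the colour, repeats red → green → blue: red, green, blue, red, green → blue.
Second coordinate: -43, -51, -59, -67, -75 → -83 (−8 each step).
So the next point is (blue, -83).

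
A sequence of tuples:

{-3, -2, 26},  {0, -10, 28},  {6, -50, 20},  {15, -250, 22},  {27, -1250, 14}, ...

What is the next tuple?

For the first component, differences are 3, 6, 9, … (increasing by 3 each time): -3, 0, 6, 15, 27 → 42.
Second component: ×5 each step; -2, -10, -50, -250, -1250 → -6250.
Third component: alternating steps +2, −8, +2, −8, …, so 26, 28, 20, 22, 14 → 16.
So the next tuple is {42, -6250, 16}.

{42, -6250, 16}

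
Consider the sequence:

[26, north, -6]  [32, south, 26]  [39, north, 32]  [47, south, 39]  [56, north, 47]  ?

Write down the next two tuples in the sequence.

[66, south, 56], [77, north, 66]

First coordinate goes 26, 32, 39, 47, 56 → 66 → 77 (differences are 6, 7, 8, … (increasing by 1 each time)).
Direction: north, south, north, south, north → south → north (alternates north ↔ south).
Third coordinate — always the previous value of the first coordinate: -6, 26, 32, 39, 47 → 56 → 66.
So the next two tuples are [66, south, 56] and [77, north, 66].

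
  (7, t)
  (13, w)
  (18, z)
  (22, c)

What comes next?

First coordinate: 7, 13, 18, 22 → 25 (differences are 6, 5, 4, … (decreasing by 1 each time)).
Letter: t, w, z, c → f (letters move forward 3 places in the alphabet, wrapping Z→A).
So the next pair is (25, f).

(25, f)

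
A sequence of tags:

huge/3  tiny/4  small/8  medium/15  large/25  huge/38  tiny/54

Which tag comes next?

small/73

Size: huge, tiny, small, medium, large, huge, tiny → small (repeats huge → tiny → small → medium → large).
Second component: differences are 1, 4, 7, … (increasing by 3 each time), so 3, 4, 8, 15, 25, 38, 54 → 73.
Putting it together: small/73.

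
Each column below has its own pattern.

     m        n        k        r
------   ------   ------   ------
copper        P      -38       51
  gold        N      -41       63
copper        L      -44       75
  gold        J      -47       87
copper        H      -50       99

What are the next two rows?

gold  F  -53  111; copper  D  -56  123

Column m — alternates copper ↔ gold: copper, gold, copper, gold, copper → gold → copper.
Column n goes P, N, L, J, H → F → D (letters move back 2 places in the alphabet).
Column k: −3 each step, so -38, -41, -44, -47, -50 → -53 → -56.
Column r: 51, 63, 75, 87, 99 → 111 → 123 (+12 each step).
So the next two rows are gold  F  -53  111 and copper  D  -56  123.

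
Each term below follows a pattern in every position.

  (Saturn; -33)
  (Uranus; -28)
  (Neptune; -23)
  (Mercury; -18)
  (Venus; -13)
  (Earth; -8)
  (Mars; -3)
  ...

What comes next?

(Jupiter; 2)

Planet: Saturn, Uranus, Neptune, Mercury, Venus, Earth, Mars → Jupiter (runs through the planets Mercury→Neptune).
Second coordinate: +5 each step, so -33, -28, -23, -18, -13, -8, -3 → 2.
Putting it together: (Jupiter; 2).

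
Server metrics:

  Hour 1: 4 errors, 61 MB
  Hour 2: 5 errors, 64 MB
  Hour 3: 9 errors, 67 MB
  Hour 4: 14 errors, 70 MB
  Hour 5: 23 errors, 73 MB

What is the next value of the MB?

76

MB: +3 each step, so 61, 64, 67, 70, 73 → 76.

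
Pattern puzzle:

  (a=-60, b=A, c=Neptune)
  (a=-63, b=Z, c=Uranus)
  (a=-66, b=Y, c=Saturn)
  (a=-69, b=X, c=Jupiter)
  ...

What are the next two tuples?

(a=-72, b=W, c=Mars), (a=-75, b=V, c=Earth)

A: −3 each step, so -60, -63, -66, -69 → -72 → -75.
B goes A, Z, Y, X → W → V (letters move back 1 place in the alphabet, wrapping A→Z).
C: runs backward through the planets Mercury→Neptune, so Neptune, Uranus, Saturn, Jupiter → Mars → Earth.
Putting the parts together: (a=-72, b=W, c=Mars) and then (a=-75, b=V, c=Earth).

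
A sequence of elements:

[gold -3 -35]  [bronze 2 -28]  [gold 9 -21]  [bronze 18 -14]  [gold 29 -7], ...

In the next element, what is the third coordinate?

0

Third coordinate goes -35, -28, -21, -14, -7 → 0 (+7 each step).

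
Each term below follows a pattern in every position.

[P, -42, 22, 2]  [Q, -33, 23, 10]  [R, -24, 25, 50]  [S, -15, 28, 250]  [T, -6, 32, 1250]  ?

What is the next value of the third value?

Letter — letters move forward 1 place in the alphabet: P, Q, R, S, T → U.
Second value — +9 each step: -42, -33, -24, -15, -6 → 3.
Third value: differences are 1, 2, 3, … (increasing by 1 each time), so 22, 23, 25, 28, 32 → 37.
For the fourth value, ×5 each step: 2, 10, 50, 250, 1250 → 6250.

37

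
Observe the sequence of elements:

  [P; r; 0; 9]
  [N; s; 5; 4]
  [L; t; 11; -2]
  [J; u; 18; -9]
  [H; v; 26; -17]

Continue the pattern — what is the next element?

First letter: letters move back 2 places in the alphabet; P, N, L, J, H → F.
For the second letter, letters move forward 1 place in the alphabet: r, s, t, u, v → w.
For the third component, differences are 5, 6, 7, … (increasing by 1 each time): 0, 5, 11, 18, 26 → 35.
Fourth component goes 9, 4, -2, -9, -17 → -26 (together with the third component always sums to 9).
Putting it together: [F; w; 35; -26].

[F; w; 35; -26]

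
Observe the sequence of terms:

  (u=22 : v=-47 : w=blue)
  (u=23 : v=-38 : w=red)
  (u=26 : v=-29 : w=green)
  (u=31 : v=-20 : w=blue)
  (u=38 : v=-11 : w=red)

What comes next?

For the u, differences are 1, 3, 5, … (increasing by 2 each time): 22, 23, 26, 31, 38 → 47.
For the v, +9 each step: -47, -38, -29, -20, -11 → -2.
W — repeats blue → red → green: blue, red, green, blue, red → green.
Putting it together: (u=47 : v=-2 : w=green).

(u=47 : v=-2 : w=green)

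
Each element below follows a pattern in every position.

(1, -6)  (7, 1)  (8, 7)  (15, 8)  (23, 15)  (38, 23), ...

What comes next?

For the first value, each term is the sum of the two before it: 1, 7, 8, 15, 23, 38 → 61.
Second value — always the previous value of the first value: -6, 1, 7, 8, 15, 23 → 38.
Putting it together: (61, 38).

(61, 38)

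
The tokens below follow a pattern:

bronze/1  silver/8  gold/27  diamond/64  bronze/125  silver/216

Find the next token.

Rank: bronze, silver, gold, diamond, bronze, silver → gold (repeats bronze → silver → gold → diamond).
Second component — perfect cubes: 1³, 2³, 3³, …: 1, 8, 27, 64, 125, 216 → 343.
So the next token is gold/343.

gold/343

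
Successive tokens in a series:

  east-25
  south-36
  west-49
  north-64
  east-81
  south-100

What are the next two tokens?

west-121, north-144

Direction: repeats east → south → west → north; east, south, west, north, east, south → west → north.
Second component: perfect squares: 5², 6², 7², …, so 25, 36, 49, 64, 81, 100 → 121 → 144.
Putting the parts together: west-121 and then north-144.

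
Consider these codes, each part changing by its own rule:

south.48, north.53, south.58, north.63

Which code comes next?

south.68

Direction: south, north, south, north → south (alternates south ↔ north).
Second component goes 48, 53, 58, 63 → 68 (+5 each step).
Combining the parts gives south.68.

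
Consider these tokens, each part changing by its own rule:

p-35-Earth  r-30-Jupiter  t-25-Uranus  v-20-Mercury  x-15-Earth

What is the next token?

z-10-Jupiter

Letter: p, r, t, v, x → z (letters move forward 2 places in the alphabet).
Second component goes 35, 30, 25, 20, 15 → 10 (−5 each step).
Planet — repeats Earth → Jupiter → Uranus → Mercury: Earth, Jupiter, Uranus, Mercury, Earth → Jupiter.
Combining the parts gives z-10-Jupiter.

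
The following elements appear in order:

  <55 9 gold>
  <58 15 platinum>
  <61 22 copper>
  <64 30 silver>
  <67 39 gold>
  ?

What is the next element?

<70 49 platinum>

First part goes 55, 58, 61, 64, 67 → 70 (+3 each step).
Second part goes 9, 15, 22, 30, 39 → 49 (differences are 6, 7, 8, … (increasing by 1 each time)).
Metal: repeats gold → platinum → copper → silver, so gold, platinum, copper, silver, gold → platinum.
Combining the parts gives <70 49 platinum>.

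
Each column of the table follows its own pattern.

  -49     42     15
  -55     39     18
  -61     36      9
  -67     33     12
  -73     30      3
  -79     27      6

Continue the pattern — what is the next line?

First component: −6 each step; -49, -55, -61, -67, -73, -79 → -85.
Second component goes 42, 39, 36, 33, 30, 27 → 24 (−3 each step).
Third component: 15, 18, 9, 12, 3, 6 → -3 (alternating steps +3, −9, +3, −9, …).
Putting it together: -85  24  -3.

-85  24  -3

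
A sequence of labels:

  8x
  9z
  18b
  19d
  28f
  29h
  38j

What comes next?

39l

First component: alternating steps +1, +9, +1, +9, …, so 8, 9, 18, 19, 28, 29, 38 → 39.
For the letter, letters move forward 2 places in the alphabet, wrapping Z→A: x, z, b, d, f, h, j → l.
Combining the parts gives 39l.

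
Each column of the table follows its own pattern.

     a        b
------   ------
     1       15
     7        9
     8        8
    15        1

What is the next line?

Column a: each term is the sum of the two before it, so 1, 7, 8, 15 → 23.
Column b: together with the column a always sums to 16; 15, 9, 8, 1 → -7.
Combining the parts gives 23  -7.

23  -7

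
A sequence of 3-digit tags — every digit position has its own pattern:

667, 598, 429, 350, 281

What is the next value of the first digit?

First digit goes 6, 5, 4, 3, 2 → 1 (−1 each step, mod 10).

1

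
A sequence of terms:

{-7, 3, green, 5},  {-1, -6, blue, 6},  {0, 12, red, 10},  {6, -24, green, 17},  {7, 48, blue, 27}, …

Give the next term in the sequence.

First slot: -7, -1, 0, 6, 7 → 13 (alternating steps +6, +1, +6, +1, …).
Second slot: ×(-2) each step; 3, -6, 12, -24, 48 → -96.
Colour: repeats green → blue → red, so green, blue, red, green, blue → red.
Fourth slot: differences are 1, 4, 7, … (increasing by 3 each time); 5, 6, 10, 17, 27 → 40.
Putting it together: {13, -96, red, 40}.

{13, -96, red, 40}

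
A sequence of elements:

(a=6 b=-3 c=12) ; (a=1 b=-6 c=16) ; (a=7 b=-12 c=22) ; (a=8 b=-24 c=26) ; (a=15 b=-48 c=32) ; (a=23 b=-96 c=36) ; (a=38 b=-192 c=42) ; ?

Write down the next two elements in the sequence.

(a=61 b=-384 c=46), (a=99 b=-768 c=52)

A: each term is the sum of the two before it, so 6, 1, 7, 8, 15, 23, 38 → 61 → 99.
B: ×2 each step; -3, -6, -12, -24, -48, -96, -192 → -384 → -768.
C: alternating steps +4, +6, +4, +6, …, so 12, 16, 22, 26, 32, 36, 42 → 46 → 52.
Putting the parts together: (a=61 b=-384 c=46) and then (a=99 b=-768 c=52).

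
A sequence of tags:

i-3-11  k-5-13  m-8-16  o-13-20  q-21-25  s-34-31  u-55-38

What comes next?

w-89-46

Letter: letters move forward 2 places in the alphabet, so i, k, m, o, q, s, u → w.
Second component goes 3, 5, 8, 13, 21, 34, 55 → 89 (each term is the sum of the two before it).
Third component goes 11, 13, 16, 20, 25, 31, 38 → 46 (differences are 2, 3, 4, … (increasing by 1 each time)).
Putting it together: w-89-46.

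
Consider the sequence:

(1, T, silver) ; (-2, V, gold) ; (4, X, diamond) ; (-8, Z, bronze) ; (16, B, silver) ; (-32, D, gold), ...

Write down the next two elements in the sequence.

(64, F, diamond), (-128, H, bronze)

First slot: ×(-2) each step, so 1, -2, 4, -8, 16, -32 → 64 → -128.
Letter: letters move forward 2 places in the alphabet, wrapping Z→A, so T, V, X, Z, B, D → F → H.
Rank — repeats silver → gold → diamond → bronze: silver, gold, diamond, bronze, silver, gold → diamond → bronze.
Putting the parts together: (64, F, diamond) and then (-128, H, bronze).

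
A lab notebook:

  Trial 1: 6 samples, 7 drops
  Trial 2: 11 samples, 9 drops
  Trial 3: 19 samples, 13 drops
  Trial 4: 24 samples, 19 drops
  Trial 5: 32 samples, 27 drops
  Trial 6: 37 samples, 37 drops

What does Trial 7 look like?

45 samples, 49 drops

Samples goes 6, 11, 19, 24, 32, 37 → 45 (alternating steps +5, +8, +5, +8, …).
Drops — differences are 2, 4, 6, … (increasing by 2 each time): 7, 9, 13, 19, 27, 37 → 49.
Combining the parts gives 45 samples, 49 drops.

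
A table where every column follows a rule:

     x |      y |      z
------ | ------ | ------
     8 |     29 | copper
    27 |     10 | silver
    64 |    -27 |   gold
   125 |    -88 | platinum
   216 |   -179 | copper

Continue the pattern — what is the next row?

343  -306  silver

Column x: perfect cubes: 2³, 3³, 4³, …; 8, 27, 64, 125, 216 → 343.
Column y goes 29, 10, -27, -88, -179 → -306 (together with the column x always sums to 37).
Column z goes copper, silver, gold, platinum, copper → silver (repeats copper → silver → gold → platinum).
Putting it together: 343  -306  silver.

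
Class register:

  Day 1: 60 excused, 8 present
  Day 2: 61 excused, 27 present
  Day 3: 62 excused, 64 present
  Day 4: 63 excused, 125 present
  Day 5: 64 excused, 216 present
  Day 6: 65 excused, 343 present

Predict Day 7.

Excused: +1 each step; 60, 61, 62, 63, 64, 65 → 66.
Present: perfect cubes: 2³, 3³, 4³, …, so 8, 27, 64, 125, 216, 343 → 512.
Putting it together: 66 excused, 512 present.

66 excused, 512 present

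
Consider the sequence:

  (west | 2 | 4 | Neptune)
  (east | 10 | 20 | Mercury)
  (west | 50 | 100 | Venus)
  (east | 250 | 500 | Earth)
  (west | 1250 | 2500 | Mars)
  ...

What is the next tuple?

Direction — alternates west ↔ east: west, east, west, east, west → east.
Second part — ×5 each step: 2, 10, 50, 250, 1250 → 6250.
Third part: always 2 × the second part; 4, 20, 100, 500, 2500 → 12500.
Planet goes Neptune, Mercury, Venus, Earth, Mars → Jupiter (runs through the planets Mercury→Neptune).
Combining the parts gives (east | 6250 | 12500 | Jupiter).

(east | 6250 | 12500 | Jupiter)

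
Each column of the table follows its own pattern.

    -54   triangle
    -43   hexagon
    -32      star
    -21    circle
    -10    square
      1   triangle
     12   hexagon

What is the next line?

23  star

First component: -54, -43, -32, -21, -10, 1, 12 → 23 (+11 each step).
Shape: repeats triangle → hexagon → star → circle → square; triangle, hexagon, star, circle, square, triangle, hexagon → star.
Putting it together: 23  star.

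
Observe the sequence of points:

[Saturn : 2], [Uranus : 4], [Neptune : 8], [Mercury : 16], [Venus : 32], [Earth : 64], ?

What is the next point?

[Mars : 128]

Planet goes Saturn, Uranus, Neptune, Mercury, Venus, Earth → Mars (runs through the planets Mercury→Neptune).
For the second slot, ×2 each step: 2, 4, 8, 16, 32, 64 → 128.
Combining the parts gives [Mars : 128].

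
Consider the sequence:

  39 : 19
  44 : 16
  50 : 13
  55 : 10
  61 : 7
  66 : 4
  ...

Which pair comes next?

First part: alternating steps +5, +6, +5, +6, …; 39, 44, 50, 55, 61, 66 → 72.
Second part goes 19, 16, 13, 10, 7, 4 → 1 (−3 each step).
Putting it together: 72 : 1.

72 : 1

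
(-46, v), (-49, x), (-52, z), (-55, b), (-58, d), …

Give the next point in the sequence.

(-61, f)

For the first entry, −3 each step: -46, -49, -52, -55, -58 → -61.
Letter — letters move forward 2 places in the alphabet, wrapping Z→A: v, x, z, b, d → f.
So the next point is (-61, f).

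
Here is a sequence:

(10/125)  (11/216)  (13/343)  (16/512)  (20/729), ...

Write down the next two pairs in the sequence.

First slot: differences are 1, 2, 3, … (increasing by 1 each time); 10, 11, 13, 16, 20 → 25 → 31.
Second slot: 125, 216, 343, 512, 729 → 1000 → 1331 (perfect cubes: 5³, 6³, 7³, …).
So the next two pairs are (25/1000) and (31/1331).

(25/1000), (31/1331)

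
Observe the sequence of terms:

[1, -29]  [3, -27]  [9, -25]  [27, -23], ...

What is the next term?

First value: ×3 each step, so 1, 3, 9, 27 → 81.
Second value — +2 each step: -29, -27, -25, -23 → -21.
So the next term is [81, -21].

[81, -21]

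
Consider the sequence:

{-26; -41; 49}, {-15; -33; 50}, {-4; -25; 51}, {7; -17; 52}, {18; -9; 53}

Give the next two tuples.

{29; -1; 54}, {40; 7; 55}

For the first entry, +11 each step: -26, -15, -4, 7, 18 → 29 → 40.
Second entry — +8 each step: -41, -33, -25, -17, -9 → -1 → 7.
Third entry goes 49, 50, 51, 52, 53 → 54 → 55 (+1 each step).
So the next two tuples are {29; -1; 54} and {40; 7; 55}.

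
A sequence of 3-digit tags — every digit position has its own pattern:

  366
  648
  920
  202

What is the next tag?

584

First digit goes 3, 6, 9, 2 → 5 (+3 each step, mod 10).
Second digit — −2 each step, mod 10: 6, 4, 2, 0 → 8.
For the third digit, +2 each step, mod 10: 6, 8, 0, 2 → 4.
Combining the parts gives 584.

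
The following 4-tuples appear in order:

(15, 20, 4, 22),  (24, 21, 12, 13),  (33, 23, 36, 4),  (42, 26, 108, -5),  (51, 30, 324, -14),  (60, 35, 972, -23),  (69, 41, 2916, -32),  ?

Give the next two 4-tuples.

(78, 48, 8748, -41), (87, 56, 26244, -50)

First part: +9 each step, so 15, 24, 33, 42, 51, 60, 69 → 78 → 87.
Second part: differences are 1, 2, 3, … (increasing by 1 each time); 20, 21, 23, 26, 30, 35, 41 → 48 → 56.
Third part: ×3 each step; 4, 12, 36, 108, 324, 972, 2916 → 8748 → 26244.
Fourth part: together with the first part always sums to 37, so 22, 13, 4, -5, -14, -23, -32 → -41 → -50.
Putting the parts together: (78, 48, 8748, -41) and then (87, 56, 26244, -50).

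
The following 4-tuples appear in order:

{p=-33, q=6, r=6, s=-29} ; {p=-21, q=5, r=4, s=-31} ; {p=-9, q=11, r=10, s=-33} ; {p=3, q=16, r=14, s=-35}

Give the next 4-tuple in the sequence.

{p=15, q=27, r=24, s=-37}

P: +12 each step; -33, -21, -9, 3 → 15.
Q: each term is the sum of the two before it, so 6, 5, 11, 16 → 27.
R — each term is the sum of the two before it: 6, 4, 10, 14 → 24.
S: −2 each step; -29, -31, -33, -35 → -37.
Putting it together: {p=15, q=27, r=24, s=-37}.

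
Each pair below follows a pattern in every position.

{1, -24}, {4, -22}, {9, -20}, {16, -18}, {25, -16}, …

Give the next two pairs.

First coordinate: perfect squares: 1², 2², 3², …; 1, 4, 9, 16, 25 → 36 → 49.
Second coordinate — +2 each step: -24, -22, -20, -18, -16 → -14 → -12.
So the next two pairs are {36, -14} and {49, -12}.

{36, -14}, {49, -12}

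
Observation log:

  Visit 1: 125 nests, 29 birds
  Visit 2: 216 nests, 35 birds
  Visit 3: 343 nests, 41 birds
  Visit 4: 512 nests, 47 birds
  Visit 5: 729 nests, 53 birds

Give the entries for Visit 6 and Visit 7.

Nests: perfect cubes: 5³, 6³, 7³, …; 125, 216, 343, 512, 729 → 1000 → 1331.
Birds goes 29, 35, 41, 47, 53 → 59 → 65 (+6 each step).
So the next two rows are 1000 nests, 59 birds and 1331 nests, 65 birds.

1000 nests, 59 birds; 1331 nests, 65 birds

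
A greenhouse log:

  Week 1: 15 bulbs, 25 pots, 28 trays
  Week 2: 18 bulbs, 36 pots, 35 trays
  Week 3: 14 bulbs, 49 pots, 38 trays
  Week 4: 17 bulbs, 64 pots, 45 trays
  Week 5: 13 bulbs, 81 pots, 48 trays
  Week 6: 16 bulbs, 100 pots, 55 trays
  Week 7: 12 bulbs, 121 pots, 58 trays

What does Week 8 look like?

15 bulbs, 144 pots, 65 trays

Bulbs goes 15, 18, 14, 17, 13, 16, 12 → 15 (alternating steps +3, −4, +3, −4, …).
Pots: perfect squares: 5², 6², 7², …, so 25, 36, 49, 64, 81, 100, 121 → 144.
For the trays, alternating steps +7, +3, +7, +3, …: 28, 35, 38, 45, 48, 55, 58 → 65.
Combining the parts gives 15 bulbs, 144 pots, 65 trays.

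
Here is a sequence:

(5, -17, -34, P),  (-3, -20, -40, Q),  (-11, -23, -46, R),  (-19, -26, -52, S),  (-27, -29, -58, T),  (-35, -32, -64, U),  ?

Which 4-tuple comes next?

(-43, -35, -70, V)

First coordinate: −8 each step, so 5, -3, -11, -19, -27, -35 → -43.
Second coordinate — −3 each step: -17, -20, -23, -26, -29, -32 → -35.
Third coordinate: -34, -40, -46, -52, -58, -64 → -70 (always 2 × the second coordinate).
Letter — letters move forward 1 place in the alphabet: P, Q, R, S, T, U → V.
So the next 4-tuple is (-43, -35, -70, V).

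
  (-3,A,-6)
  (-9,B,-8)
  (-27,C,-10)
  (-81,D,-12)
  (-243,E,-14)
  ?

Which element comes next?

First entry: ×3 each step, so -3, -9, -27, -81, -243 → -729.
Letter: letters move forward 1 place in the alphabet, so A, B, C, D, E → F.
Third entry — −2 each step: -6, -8, -10, -12, -14 → -16.
Combining the parts gives (-729,F,-16).

(-729,F,-16)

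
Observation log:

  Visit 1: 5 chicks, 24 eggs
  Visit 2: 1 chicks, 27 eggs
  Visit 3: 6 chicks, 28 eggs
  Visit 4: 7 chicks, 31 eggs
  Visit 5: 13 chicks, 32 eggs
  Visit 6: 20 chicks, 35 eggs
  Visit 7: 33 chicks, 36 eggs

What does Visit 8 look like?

53 chicks, 39 eggs

Chicks: 5, 1, 6, 7, 13, 20, 33 → 53 (each term is the sum of the two before it).
Eggs — alternating steps +3, +1, +3, +1, …: 24, 27, 28, 31, 32, 35, 36 → 39.
Putting it together: 53 chicks, 39 eggs.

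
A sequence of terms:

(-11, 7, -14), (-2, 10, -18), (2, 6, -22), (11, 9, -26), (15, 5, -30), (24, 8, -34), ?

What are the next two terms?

(28, 4, -38), (37, 7, -42)

First part: alternating steps +9, +4, +9, +4, …; -11, -2, 2, 11, 15, 24 → 28 → 37.
Second part — alternating steps +3, −4, +3, −4, …: 7, 10, 6, 9, 5, 8 → 4 → 7.
Third part: -14, -18, -22, -26, -30, -34 → -38 → -42 (−4 each step).
So the next two terms are (28, 4, -38) and (37, 7, -42).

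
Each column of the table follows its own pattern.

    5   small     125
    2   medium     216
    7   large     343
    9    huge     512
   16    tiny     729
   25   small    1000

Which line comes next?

41  medium  1331

For the first component, each term is the sum of the two before it: 5, 2, 7, 9, 16, 25 → 41.
Size: small, medium, large, huge, tiny, small → medium (repeats small → medium → large → huge → tiny).
For the third component, perfect cubes: 5³, 6³, 7³, …: 125, 216, 343, 512, 729, 1000 → 1331.
So the next line is 41  medium  1331.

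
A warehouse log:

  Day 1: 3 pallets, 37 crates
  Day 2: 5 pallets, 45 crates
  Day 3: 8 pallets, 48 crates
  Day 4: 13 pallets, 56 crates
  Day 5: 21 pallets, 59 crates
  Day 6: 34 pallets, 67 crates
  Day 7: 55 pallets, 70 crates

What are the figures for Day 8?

89 pallets, 78 crates

Pallets: 3, 5, 8, 13, 21, 34, 55 → 89 (each term is the sum of the two before it).
Crates: 37, 45, 48, 56, 59, 67, 70 → 78 (alternating steps +8, +3, +8, +3, …).
Combining the parts gives 89 pallets, 78 crates.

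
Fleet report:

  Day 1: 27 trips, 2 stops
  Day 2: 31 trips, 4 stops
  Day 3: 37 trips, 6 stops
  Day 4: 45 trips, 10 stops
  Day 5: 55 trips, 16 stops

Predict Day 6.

67 trips, 26 stops

Trips: 27, 31, 37, 45, 55 → 67 (differences are 4, 6, 8, … (increasing by 2 each time)).
Stops goes 2, 4, 6, 10, 16 → 26 (each term is the sum of the two before it).
Combining the parts gives 67 trips, 26 stops.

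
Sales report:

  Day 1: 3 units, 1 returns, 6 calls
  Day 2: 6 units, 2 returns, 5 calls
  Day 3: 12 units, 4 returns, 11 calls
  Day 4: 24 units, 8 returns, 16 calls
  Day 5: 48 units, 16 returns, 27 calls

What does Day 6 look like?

For the units, ×2 each step: 3, 6, 12, 24, 48 → 96.
Returns: ×2 each step, so 1, 2, 4, 8, 16 → 32.
Calls: 6, 5, 11, 16, 27 → 43 (each term is the sum of the two before it).
Putting it together: 96 units, 32 returns, 43 calls.

96 units, 32 returns, 43 calls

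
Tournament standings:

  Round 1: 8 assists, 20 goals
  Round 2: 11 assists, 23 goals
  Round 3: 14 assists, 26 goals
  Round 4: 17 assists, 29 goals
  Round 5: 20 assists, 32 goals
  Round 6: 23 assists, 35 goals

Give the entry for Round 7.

26 assists, 38 goals

Assists goes 8, 11, 14, 17, 20, 23 → 26 (+3 each step).
Goals goes 20, 23, 26, 29, 32, 35 → 38 (always 12 more than the assists).
So the next record is 26 assists, 38 goals.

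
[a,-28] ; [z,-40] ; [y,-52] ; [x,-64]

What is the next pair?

[w,-76]

Letter: letters move back 1 place in the alphabet, wrapping A→Z, so a, z, y, x → w.
Second slot goes -28, -40, -52, -64 → -76 (−12 each step).
Combining the parts gives [w,-76].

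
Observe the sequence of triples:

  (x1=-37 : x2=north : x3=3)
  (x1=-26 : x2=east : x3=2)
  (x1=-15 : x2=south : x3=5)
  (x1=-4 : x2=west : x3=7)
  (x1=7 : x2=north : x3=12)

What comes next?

X1 goes -37, -26, -15, -4, 7 → 18 (+11 each step).
X2 goes north, east, south, west, north → east (repeats north → east → south → west).
X3 goes 3, 2, 5, 7, 12 → 19 (each term is the sum of the two before it).
Putting it together: (x1=18 : x2=east : x3=19).

(x1=18 : x2=east : x3=19)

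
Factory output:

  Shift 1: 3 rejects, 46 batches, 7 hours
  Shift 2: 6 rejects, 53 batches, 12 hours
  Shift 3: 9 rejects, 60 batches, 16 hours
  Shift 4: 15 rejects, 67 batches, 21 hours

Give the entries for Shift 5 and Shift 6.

Rejects: 3, 6, 9, 15 → 24 → 39 (each term is the sum of the two before it).
Batches: +7 each step; 46, 53, 60, 67 → 74 → 81.
Hours — alternating steps +5, +4, +5, +4, …: 7, 12, 16, 21 → 25 → 30.
So the next two lines are 24 rejects, 74 batches, 25 hours and 39 rejects, 81 batches, 30 hours.

24 rejects, 74 batches, 25 hours; 39 rejects, 81 batches, 30 hours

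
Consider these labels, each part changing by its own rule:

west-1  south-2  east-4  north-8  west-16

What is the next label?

south-32

Direction: repeats west → south → east → north; west, south, east, north, west → south.
Second component: 1, 2, 4, 8, 16 → 32 (×2 each step).
So the next label is south-32.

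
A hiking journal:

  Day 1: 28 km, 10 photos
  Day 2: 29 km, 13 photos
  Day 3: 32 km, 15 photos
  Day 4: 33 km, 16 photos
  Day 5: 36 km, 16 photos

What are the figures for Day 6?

Km goes 28, 29, 32, 33, 36 → 37 (alternating steps +1, +3, +1, +3, …).
Photos: differences are 3, 2, 1, … (decreasing by 1 each time), so 10, 13, 15, 16, 16 → 15.
Putting it together: 37 km, 15 photos.

37 km, 15 photos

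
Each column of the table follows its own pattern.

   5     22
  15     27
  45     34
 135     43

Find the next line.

405  54

First component: 5, 15, 45, 135 → 405 (×3 each step).
Second component: differences are 5, 7, 9, … (increasing by 2 each time), so 22, 27, 34, 43 → 54.
So the next line is 405  54.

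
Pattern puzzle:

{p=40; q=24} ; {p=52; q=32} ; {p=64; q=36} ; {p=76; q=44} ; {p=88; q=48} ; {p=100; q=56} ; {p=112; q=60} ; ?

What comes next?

P — +12 each step: 40, 52, 64, 76, 88, 100, 112 → 124.
For the q, alternating steps +8, +4, +8, +4, …: 24, 32, 36, 44, 48, 56, 60 → 68.
Putting it together: {p=124; q=68}.

{p=124; q=68}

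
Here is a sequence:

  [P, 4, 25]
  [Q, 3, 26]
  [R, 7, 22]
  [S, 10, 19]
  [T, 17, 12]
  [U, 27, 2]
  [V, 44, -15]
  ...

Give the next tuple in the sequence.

Letter — letters move forward 1 place in the alphabet: P, Q, R, S, T, U, V → W.
Second value: 4, 3, 7, 10, 17, 27, 44 → 71 (each term is the sum of the two before it).
For the third value, together with the second value always sums to 29: 25, 26, 22, 19, 12, 2, -15 → -42.
So the next tuple is [W, 71, -42].

[W, 71, -42]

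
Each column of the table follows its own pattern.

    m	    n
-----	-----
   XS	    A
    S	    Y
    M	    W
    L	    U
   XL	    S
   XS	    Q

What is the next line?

S  O

For the column m, repeats XS → S → M → L → XL: XS, S, M, L, XL, XS → S.
Column n — letters move back 2 places in the alphabet, wrapping A→Z: A, Y, W, U, S, Q → O.
Combining the parts gives S  O.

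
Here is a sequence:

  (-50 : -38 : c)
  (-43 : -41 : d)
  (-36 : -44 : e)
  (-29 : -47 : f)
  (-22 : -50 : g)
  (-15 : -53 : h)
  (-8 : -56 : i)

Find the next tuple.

(-1 : -59 : j)

First component — +7 each step: -50, -43, -36, -29, -22, -15, -8 → -1.
Second component: -38, -41, -44, -47, -50, -53, -56 → -59 (−3 each step).
Letter — letters move forward 1 place in the alphabet: c, d, e, f, g, h, i → j.
Putting it together: (-1 : -59 : j).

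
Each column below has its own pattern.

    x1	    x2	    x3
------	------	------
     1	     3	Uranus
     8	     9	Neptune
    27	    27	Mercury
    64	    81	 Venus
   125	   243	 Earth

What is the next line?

Column x1: 1, 8, 27, 64, 125 → 216 (perfect cubes: 1³, 2³, 3³, …).
Column x2: 3, 9, 27, 81, 243 → 729 (×3 each step).
Column x3: runs through the planets Mercury→Neptune, so Uranus, Neptune, Mercury, Venus, Earth → Mars.
Combining the parts gives 216  729  Mars.

216  729  Mars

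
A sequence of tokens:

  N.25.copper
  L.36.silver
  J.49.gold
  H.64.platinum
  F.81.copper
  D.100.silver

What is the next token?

For the letter, letters move back 2 places in the alphabet: N, L, J, H, F, D → B.
Second component: perfect squares: 5², 6², 7², …; 25, 36, 49, 64, 81, 100 → 121.
Metal: repeats copper → silver → gold → platinum, so copper, silver, gold, platinum, copper, silver → gold.
So the next token is B.121.gold.

B.121.gold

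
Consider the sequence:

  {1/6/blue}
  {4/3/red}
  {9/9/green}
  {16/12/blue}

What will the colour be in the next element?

red

First entry goes 1, 4, 9, 16 → 25 (perfect squares: 1², 2², 3², …).
Second entry goes 6, 3, 9, 12 → 21 (each term is the sum of the two before it).
Colour — repeats blue → red → green: blue, red, green, blue → red.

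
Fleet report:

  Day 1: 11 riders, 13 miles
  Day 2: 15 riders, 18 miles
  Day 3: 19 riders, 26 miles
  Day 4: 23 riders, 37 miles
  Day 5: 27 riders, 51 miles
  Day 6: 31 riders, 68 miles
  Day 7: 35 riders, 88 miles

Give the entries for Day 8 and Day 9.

39 riders, 111 miles; 43 riders, 137 miles

Riders: +4 each step, so 11, 15, 19, 23, 27, 31, 35 → 39 → 43.
Miles: differences are 5, 8, 11, … (increasing by 3 each time); 13, 18, 26, 37, 51, 68, 88 → 111 → 137.
So the next two rows are 39 riders, 111 miles and 43 riders, 137 miles.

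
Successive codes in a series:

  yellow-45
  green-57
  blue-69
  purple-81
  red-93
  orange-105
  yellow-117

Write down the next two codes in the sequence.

Colour — repeats yellow → green → blue → purple → red → orange: yellow, green, blue, purple, red, orange, yellow → green → blue.
Second component: 45, 57, 69, 81, 93, 105, 117 → 129 → 141 (+12 each step).
So the next two codes are green-129 and blue-141.

green-129 then blue-141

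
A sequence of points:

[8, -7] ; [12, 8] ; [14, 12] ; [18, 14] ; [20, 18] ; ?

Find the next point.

First slot: alternating steps +4, +2, +4, +2, …; 8, 12, 14, 18, 20 → 24.
Second slot goes -7, 8, 12, 14, 18 → 20 (always the previous value of the first slot).
Combining the parts gives [24, 20].

[24, 20]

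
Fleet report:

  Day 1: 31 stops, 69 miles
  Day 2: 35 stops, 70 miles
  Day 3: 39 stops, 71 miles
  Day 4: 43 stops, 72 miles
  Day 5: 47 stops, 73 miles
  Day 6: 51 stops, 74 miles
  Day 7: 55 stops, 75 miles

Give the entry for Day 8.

Stops goes 31, 35, 39, 43, 47, 51, 55 → 59 (+4 each step).
Miles goes 69, 70, 71, 72, 73, 74, 75 → 76 (+1 each step).
Putting it together: 59 stops, 76 miles.

59 stops, 76 miles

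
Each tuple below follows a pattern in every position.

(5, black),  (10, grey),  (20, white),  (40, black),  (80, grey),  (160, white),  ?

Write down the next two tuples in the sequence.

First slot — ×2 each step: 5, 10, 20, 40, 80, 160 → 320 → 640.
Shade: black, grey, white, black, grey, white → black → grey (repeats black → grey → white).
Putting the parts together: (320, black) and then (640, grey).

(320, black), (640, grey)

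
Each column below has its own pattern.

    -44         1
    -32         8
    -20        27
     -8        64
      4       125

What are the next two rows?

First component: -44, -32, -20, -8, 4 → 16 → 28 (+12 each step).
Second component — perfect cubes: 1³, 2³, 3³, …: 1, 8, 27, 64, 125 → 216 → 343.
So the next two rows are 16  216 and 28  343.

16  216; 28  343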